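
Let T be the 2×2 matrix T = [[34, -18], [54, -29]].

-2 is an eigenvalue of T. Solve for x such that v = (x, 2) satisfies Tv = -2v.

1

We need (T + 2I)v = 0.
T + 2I = [[36, -18], [54, -27]].
Row 1: (36)·x + (-18)·2 = 0
Row 2: (54)·x + (-27)·2 = 0
Solving gives x = 1.
Check: T·(1, 2) = (-2, -4) = -2·(1, 2).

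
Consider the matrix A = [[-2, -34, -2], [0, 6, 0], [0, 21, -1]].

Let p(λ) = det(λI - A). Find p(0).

p(0) = det(0·I − A) = det(−A) = (−1)^3·det(A).
det(A) = 12, so p(0) = -12.

-12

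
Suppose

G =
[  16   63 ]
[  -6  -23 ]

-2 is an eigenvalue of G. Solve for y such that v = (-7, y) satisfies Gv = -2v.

We need (G + 2I)v = 0.
G + 2I = [[18, 63], [-6, -21]].
Row 1: (18)·-7 + (63)·y = 0
Row 2: (-6)·-7 + (-21)·y = 0
Solving gives y = 2.
Check: G·(-7, 2) = (14, -4) = -2·(-7, 2).

2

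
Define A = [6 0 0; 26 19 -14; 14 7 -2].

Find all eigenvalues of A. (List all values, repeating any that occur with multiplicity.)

Set up det(μI - A) = 0.
Expanding the 3×3 determinant: p(μ) = μ^3 - 23μ^2 + 162μ - 360.
Rational-root test: μ = 12 gives p(12) = 0.
Dividing by (μ - 12) leaves μ^2 - 11μ + 30.
The quadratic factors as (μ - 5)·(μ - 6).
Eigenvalues: 5, 6, 12.

5, 6, 12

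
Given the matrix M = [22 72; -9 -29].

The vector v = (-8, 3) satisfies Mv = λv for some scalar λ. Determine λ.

Compute Mv: M·(-8, 3) = (40, -15).
Since Mv = λv, compare component 1: 40 = λ·-8, so λ = -5.

-5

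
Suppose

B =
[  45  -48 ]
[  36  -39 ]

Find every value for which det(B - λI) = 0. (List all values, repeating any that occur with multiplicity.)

det(B - λI) = (45 - λ)(-39 - λ) - (-48)·(36) = λ^2 - 6λ - 27.
This factors as (λ + 3)·(λ - 9) = 0.
Eigenvalues: -3, 9.

-3, 9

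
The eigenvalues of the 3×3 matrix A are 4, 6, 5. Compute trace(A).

15

trace(A) is the sum of the eigenvalues: (4) + (6) + (5) = 15.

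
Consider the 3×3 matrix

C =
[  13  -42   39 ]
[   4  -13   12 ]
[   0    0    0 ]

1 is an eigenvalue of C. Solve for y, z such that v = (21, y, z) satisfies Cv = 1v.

6, 0

We need (C - 1I)v = 0.
C - 1I = [[12, -42, 39], [4, -14, 12], [0, 0, -1]].
Row 1: (12)·21 + (-42)·y + (39)·z = 0
Row 2: (4)·21 + (-14)·y + (12)·z = 0
Row 3: (0)·21 + (0)·y + (-1)·z = 0
Solving gives y = 6, z = 0.
Check: C·(21, 6, 0) = (21, 6, 0) = 1·(21, 6, 0).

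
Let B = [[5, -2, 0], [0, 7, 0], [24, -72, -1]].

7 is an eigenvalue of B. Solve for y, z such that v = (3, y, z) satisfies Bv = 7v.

-3, 36

We need (B - 7I)v = 0.
B - 7I = [[-2, -2, 0], [0, 0, 0], [24, -72, -8]].
Row 1: (-2)·3 + (-2)·y + (0)·z = 0
Row 2: (0)·3 + (0)·y + (0)·z = 0
Row 3: (24)·3 + (-72)·y + (-8)·z = 0
Solving gives y = -3, z = 36.
Check: B·(3, -3, 36) = (21, -21, 252) = 7·(3, -3, 36).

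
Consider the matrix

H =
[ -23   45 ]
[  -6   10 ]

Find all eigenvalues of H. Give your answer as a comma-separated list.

det(H - λI) = (-23 - λ)(10 - λ) - (45)·(-6) = λ^2 + 13λ + 40.
This factors as (λ + 8)·(λ + 5) = 0.
Eigenvalues: -8, -5.

-8, -5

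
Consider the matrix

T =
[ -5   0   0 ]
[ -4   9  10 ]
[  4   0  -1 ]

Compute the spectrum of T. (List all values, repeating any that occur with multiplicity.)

-5, -1, 9

Compute the characteristic polynomial p(lambda) = det(lambda·I - T).
Expanding along the first row, p(lambda) = lambda^3 - 3·lambda^2 - 49·lambda - 45.
Try lambda = 9: p(9) = 0, so 9 is a root.
Dividing by (lambda - 9) leaves lambda^2 + 6·lambda + 5.
The quadratic factors as (lambda + 5)·(lambda + 1).
Eigenvalues: -5, -1, 9.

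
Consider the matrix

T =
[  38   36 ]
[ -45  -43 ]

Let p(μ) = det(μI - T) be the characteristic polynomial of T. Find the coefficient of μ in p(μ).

5

The coefficient of μ of det(μI - T) is −trace(T).
trace(T) = (38) + (-43) = -5, so the coefficient is 5.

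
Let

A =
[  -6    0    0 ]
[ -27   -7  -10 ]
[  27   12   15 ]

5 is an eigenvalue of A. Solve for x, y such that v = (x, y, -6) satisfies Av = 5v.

0, 5

We need (A - 5I)v = 0.
A - 5I = [[-11, 0, 0], [-27, -12, -10], [27, 12, 10]].
Row 1: (-11)·x + (0)·y + (0)·-6 = 0
Row 2: (-27)·x + (-12)·y + (-10)·-6 = 0
Row 3: (27)·x + (12)·y + (10)·-6 = 0
Solving gives x = 0, y = 5.
Check: A·(0, 5, -6) = (0, 25, -30) = 5·(0, 5, -6).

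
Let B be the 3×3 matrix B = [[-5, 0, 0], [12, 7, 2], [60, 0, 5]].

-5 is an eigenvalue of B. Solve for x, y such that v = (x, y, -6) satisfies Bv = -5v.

1, 0

We need (B + 5I)v = 0.
B + 5I = [[0, 0, 0], [12, 12, 2], [60, 0, 10]].
Row 1: (0)·x + (0)·y + (0)·-6 = 0
Row 2: (12)·x + (12)·y + (2)·-6 = 0
Row 3: (60)·x + (0)·y + (10)·-6 = 0
Solving gives x = 1, y = 0.
Check: B·(1, 0, -6) = (-5, 0, 30) = -5·(1, 0, -6).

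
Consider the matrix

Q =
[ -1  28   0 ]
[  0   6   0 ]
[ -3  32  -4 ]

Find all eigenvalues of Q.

-4, -1, 6

Compute the characteristic polynomial p(λ) = det(λI - Q).
Expanding the 3×3 determinant: p(λ) = λ^3 - λ^2 - 26λ - 24.
Rational-root test: λ = -1 gives p(-1) = 0.
Dividing by (λ + 1) leaves λ^2 - 2λ - 24.
The quadratic factors as (λ + 4)·(λ - 6).
Eigenvalues: -4, -1, 6.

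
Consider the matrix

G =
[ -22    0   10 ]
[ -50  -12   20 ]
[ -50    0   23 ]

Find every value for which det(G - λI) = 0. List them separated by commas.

-12, -2, 3

Compute the characteristic polynomial p(λ) = det(λI - G).
Expanding the 3×3 determinant: p(λ) = λ^3 + 11λ^2 - 18λ - 72.
Since p(-12) = 0, λ = -12 is a root.
Dividing by (λ + 12) leaves λ^2 - λ - 6.
The quadratic factors as (λ + 2)·(λ - 3).
Eigenvalues: -12, -2, 3.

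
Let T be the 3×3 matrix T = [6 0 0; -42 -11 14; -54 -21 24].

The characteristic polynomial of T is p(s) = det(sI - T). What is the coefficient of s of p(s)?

p(s) = s^3 - 19s^2 + 108s - 180.
The coefficient of s is 108.

108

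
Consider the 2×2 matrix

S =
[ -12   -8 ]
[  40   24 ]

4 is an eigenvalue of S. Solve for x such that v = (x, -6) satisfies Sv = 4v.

We need (S - 4I)v = 0.
S - 4I = [[-16, -8], [40, 20]].
Row 1: (-16)·x + (-8)·-6 = 0
Row 2: (40)·x + (20)·-6 = 0
Solving gives x = 3.
Check: S·(3, -6) = (12, -24) = 4·(3, -6).

3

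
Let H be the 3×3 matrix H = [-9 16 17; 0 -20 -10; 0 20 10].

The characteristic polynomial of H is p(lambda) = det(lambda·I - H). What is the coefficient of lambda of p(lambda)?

p(lambda) = lambda^3 + 19·lambda^2 + 90·lambda.
The coefficient of lambda is 90.

90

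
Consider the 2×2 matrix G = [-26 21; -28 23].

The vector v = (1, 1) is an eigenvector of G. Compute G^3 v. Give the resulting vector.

(-125, -125)

First find the eigenvalue: Gv = (-5, -5) = -5·(1, 1), so λ = -5.
Then G^3 v = λ^3·v = (-5)^3·(1, 1) = -125·(1, 1) = (-125, -125).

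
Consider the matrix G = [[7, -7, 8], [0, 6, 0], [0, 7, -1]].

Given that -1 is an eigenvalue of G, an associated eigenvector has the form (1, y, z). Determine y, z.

We need (G + 1I)v = 0.
G + 1I = [[8, -7, 8], [0, 7, 0], [0, 7, 0]].
Row 1: (8)·1 + (-7)·y + (8)·z = 0
Row 2: (0)·1 + (7)·y + (0)·z = 0
Row 3: (0)·1 + (7)·y + (0)·z = 0
Solving gives y = 0, z = -1.
Check: G·(1, 0, -1) = (-1, 0, 1) = -1·(1, 0, -1).

0, -1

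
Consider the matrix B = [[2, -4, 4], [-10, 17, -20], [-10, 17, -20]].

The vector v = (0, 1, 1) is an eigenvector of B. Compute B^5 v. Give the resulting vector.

(0, -243, -243)

First find the eigenvalue: Bv = (0, -3, -3) = -3·(0, 1, 1), so λ = -3.
Then B^5 v = λ^5·v = (-3)^5·(0, 1, 1) = -243·(0, 1, 1) = (0, -243, -243).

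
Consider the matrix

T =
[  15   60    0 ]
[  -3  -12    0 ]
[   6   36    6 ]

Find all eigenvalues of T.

0, 3, 6

The characteristic polynomial is p(t) = det(tI - T).
Cofactor expansion gives p(t) = t^3 - 9t^2 + 18t.
Since p(3) = 0, t = 3 is a root.
Dividing by (t - 3) leaves t^2 - 6t.
The quadratic factors as t·(t - 6).
Eigenvalues: 0, 3, 6.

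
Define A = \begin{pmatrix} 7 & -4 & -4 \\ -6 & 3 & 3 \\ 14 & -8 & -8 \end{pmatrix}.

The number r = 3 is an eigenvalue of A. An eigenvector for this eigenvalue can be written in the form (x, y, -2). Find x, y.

We need (A - 3I)v = 0.
A - 3I = [[4, -4, -4], [-6, 0, 3], [14, -8, -11]].
Row 1: (4)·x + (-4)·y + (-4)·-2 = 0
Row 2: (-6)·x + (0)·y + (3)·-2 = 0
Row 3: (14)·x + (-8)·y + (-11)·-2 = 0
Solving gives x = -1, y = 1.
Check: A·(-1, 1, -2) = (-3, 3, -6) = 3·(-1, 1, -2).

-1, 1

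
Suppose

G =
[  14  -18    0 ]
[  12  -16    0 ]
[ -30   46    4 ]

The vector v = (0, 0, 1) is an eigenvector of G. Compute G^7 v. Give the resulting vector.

First find the eigenvalue: Gv = (0, 0, 4) = 4·(0, 0, 1), so λ = 4.
Then G^7 v = λ^7·v = 4^7·(0, 0, 1) = 16384·(0, 0, 1) = (0, 0, 16384).

(0, 0, 16384)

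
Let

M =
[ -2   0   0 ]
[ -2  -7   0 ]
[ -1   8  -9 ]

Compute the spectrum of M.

M is lower triangular, so its eigenvalues are the diagonal entries.
Diagonal: -2, -7, -9.

-9, -7, -2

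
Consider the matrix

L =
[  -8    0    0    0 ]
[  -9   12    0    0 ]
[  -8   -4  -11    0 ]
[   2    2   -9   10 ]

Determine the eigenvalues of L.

L is lower triangular, so its eigenvalues are the diagonal entries.
Diagonal: -8, 12, -11, 10.

-11, -8, 10, 12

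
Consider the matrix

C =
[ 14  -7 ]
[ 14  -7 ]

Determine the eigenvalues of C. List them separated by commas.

det(C - μI) = (14 - μ)(-7 - μ) - (-7)·(14) = μ^2 - 7μ.
This factors as μ·(μ - 7) = 0.
Eigenvalues: 0, 7.

0, 7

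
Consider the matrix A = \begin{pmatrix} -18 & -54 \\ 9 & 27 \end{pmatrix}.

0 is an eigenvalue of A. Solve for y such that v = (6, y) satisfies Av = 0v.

-2

We need (A)v = 0.
A = [[-18, -54], [9, 27]].
Row 1: (-18)·6 + (-54)·y = 0
Row 2: (9)·6 + (27)·y = 0
Solving gives y = -2.
Check: A·(6, -2) = (0, 0) = 0·(6, -2).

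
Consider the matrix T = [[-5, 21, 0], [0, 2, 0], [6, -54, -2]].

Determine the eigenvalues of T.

-5, -2, 2

Set up det(rI - T) = 0.
Expanding along the first row, p(r) = r^3 + 5r^2 - 4r - 20.
Since p(-2) = 0, r = -2 is a root.
Dividing by (r + 2) leaves r^2 + 3r - 10.
The quadratic factors as (r + 5)·(r - 2).
Eigenvalues: -5, -2, 2.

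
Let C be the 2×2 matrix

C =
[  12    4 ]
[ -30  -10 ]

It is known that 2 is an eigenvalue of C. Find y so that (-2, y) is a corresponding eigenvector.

We need (C - 2I)v = 0.
C - 2I = [[10, 4], [-30, -12]].
Row 1: (10)·-2 + (4)·y = 0
Row 2: (-30)·-2 + (-12)·y = 0
Solving gives y = 5.
Check: C·(-2, 5) = (-4, 10) = 2·(-2, 5).

5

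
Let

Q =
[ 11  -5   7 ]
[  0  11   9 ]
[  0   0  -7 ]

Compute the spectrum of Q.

-7, 11, 11

Q is upper triangular, so its eigenvalues are the diagonal entries.
Diagonal: 11, 11, -7.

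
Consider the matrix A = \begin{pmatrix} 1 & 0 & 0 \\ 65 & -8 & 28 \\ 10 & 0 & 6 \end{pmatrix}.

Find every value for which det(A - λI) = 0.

Compute the characteristic polynomial p(λ) = det(λI - A).
Cofactor expansion gives p(λ) = λ^3 + λ^2 - 50λ + 48.
Since p(1) = 0, λ = 1 is a root.
Dividing by (λ - 1) leaves λ^2 + 2λ - 48.
The quadratic factors as (λ + 8)·(λ - 6).
Eigenvalues: -8, 1, 6.

-8, 1, 6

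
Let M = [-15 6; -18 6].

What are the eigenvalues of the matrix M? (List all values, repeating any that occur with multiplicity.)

det(M - rI) = (-15 - r)(6 - r) - (6)·(-18) = r^2 + 9r + 18.
This factors as (r + 6)·(r + 3) = 0.
Eigenvalues: -6, -3.

-6, -3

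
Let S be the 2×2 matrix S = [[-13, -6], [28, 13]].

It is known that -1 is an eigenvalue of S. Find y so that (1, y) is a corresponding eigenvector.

-2

We need (S + 1I)v = 0.
S + 1I = [[-12, -6], [28, 14]].
Row 1: (-12)·1 + (-6)·y = 0
Row 2: (28)·1 + (14)·y = 0
Solving gives y = -2.
Check: S·(1, -2) = (-1, 2) = -1·(1, -2).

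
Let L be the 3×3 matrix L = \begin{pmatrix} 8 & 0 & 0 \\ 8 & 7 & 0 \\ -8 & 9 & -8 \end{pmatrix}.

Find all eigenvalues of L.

L is lower triangular, so its eigenvalues are the diagonal entries.
Diagonal: 8, 7, -8.

-8, 7, 8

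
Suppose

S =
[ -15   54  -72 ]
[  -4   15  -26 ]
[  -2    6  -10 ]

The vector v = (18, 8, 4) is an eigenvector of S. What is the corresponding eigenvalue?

-7

Compute Sv: S·(18, 8, 4) = (-126, -56, -28).
Since Sv = λv, compare component 1: -126 = λ·18, so λ = -7.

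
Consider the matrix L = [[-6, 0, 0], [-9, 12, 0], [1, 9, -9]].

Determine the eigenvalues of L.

-9, -6, 12

L is lower triangular, so its eigenvalues are the diagonal entries.
Diagonal: -6, 12, -9.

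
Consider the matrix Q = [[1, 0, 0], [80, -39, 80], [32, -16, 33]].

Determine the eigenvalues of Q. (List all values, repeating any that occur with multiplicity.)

-7, 1, 1

Set up det(rI - Q) = 0.
Expanding along the first row, p(r) = r^3 + 5r^2 - 13r + 7.
Try r = -7: p(-7) = 0, so -7 is a root.
Dividing by (r + 7) leaves r^2 - 2r + 1.
The quadratic factor is (r - 1)^2.
Eigenvalues: -7, 1, 1.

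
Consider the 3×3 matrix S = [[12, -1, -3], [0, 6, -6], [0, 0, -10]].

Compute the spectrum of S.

-10, 6, 12

S is upper triangular, so its eigenvalues are the diagonal entries.
Diagonal: 12, 6, -10.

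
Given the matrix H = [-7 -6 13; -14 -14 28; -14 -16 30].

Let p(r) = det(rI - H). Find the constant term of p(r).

0

p(r) = r^3 - 9r^2 + 14r.
The constant term is 0.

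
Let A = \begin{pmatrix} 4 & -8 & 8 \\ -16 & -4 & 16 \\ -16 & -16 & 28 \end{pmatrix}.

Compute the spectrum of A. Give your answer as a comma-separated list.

4, 12, 12

The characteristic polynomial is p(μ) = det(μI - A).
Cofactor expansion gives p(μ) = μ^3 - 28μ^2 + 240μ - 576.
Since p(4) = 0, μ = 4 is a root.
Factor out (μ - 4): p(μ) = (μ - 4)·(μ^2 - 24μ + 144).
The quadratic factor is (μ - 12)^2.
Eigenvalues: 4, 12, 12.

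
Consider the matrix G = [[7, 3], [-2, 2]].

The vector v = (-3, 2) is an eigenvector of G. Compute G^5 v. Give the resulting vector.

First find the eigenvalue: Gv = (-15, 10) = 5·(-3, 2), so λ = 5.
Then G^5 v = λ^5·v = 5^5·(-3, 2) = 3125·(-3, 2) = (-9375, 6250).

(-9375, 6250)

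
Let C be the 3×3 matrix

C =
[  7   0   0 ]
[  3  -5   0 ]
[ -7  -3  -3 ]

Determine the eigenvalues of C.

C is lower triangular, so its eigenvalues are the diagonal entries.
Diagonal: 7, -5, -3.

-5, -3, 7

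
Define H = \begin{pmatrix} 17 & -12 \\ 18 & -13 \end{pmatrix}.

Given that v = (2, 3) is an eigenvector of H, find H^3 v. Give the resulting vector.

First find the eigenvalue: Hv = (-2, -3) = -1·(2, 3), so λ = -1.
Then H^3 v = λ^3·v = (-1)^3·(2, 3) = -1·(2, 3) = (-2, -3).

(-2, -3)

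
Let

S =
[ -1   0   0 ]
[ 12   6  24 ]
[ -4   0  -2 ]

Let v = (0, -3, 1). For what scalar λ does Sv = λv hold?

Compute Sv: S·(0, -3, 1) = (0, 6, -2).
Since Sv = λv, compare component 2: 6 = λ·-3, so λ = -2.

-2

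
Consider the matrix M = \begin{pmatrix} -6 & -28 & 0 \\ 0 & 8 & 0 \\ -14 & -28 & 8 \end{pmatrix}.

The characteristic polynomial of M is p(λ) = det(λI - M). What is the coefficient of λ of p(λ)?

p(λ) = λ^3 - 10λ^2 - 32λ + 384.
The coefficient of λ is -32.

-32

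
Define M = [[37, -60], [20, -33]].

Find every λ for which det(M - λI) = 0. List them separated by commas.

det(M - rI) = (37 - r)(-33 - r) - (-60)·(20) = r^2 - 4r - 21.
This factors as (r + 3)·(r - 7) = 0.
Eigenvalues: -3, 7.

-3, 7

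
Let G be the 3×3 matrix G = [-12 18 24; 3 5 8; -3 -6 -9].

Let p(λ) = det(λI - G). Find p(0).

54

p(0) = det(0·I − G) = det(−G) = (−1)^3·det(G).
det(G) = -54, so p(0) = 54.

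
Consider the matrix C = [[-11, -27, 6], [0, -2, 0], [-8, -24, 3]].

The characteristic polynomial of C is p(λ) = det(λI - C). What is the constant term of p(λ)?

30

p(λ) = λ^3 + 10λ^2 + 31λ + 30.
The constant term is 30.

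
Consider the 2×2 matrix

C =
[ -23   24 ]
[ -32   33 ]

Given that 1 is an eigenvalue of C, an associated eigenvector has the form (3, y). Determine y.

We need (C - 1I)v = 0.
C - 1I = [[-24, 24], [-32, 32]].
Row 1: (-24)·3 + (24)·y = 0
Row 2: (-32)·3 + (32)·y = 0
Solving gives y = 3.
Check: C·(3, 3) = (3, 3) = 1·(3, 3).

3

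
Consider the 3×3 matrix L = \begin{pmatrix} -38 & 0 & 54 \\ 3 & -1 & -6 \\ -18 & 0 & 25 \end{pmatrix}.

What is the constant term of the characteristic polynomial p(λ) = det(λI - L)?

p(0) = det(0·I − L) = det(−L) = (−1)^3·det(L).
det(L) = -22, so p(0) = 22.

22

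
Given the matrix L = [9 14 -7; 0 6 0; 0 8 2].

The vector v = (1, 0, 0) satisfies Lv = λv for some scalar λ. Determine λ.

9

Compute Lv: L·(1, 0, 0) = (9, 0, 0).
Since Lv = λv, compare component 1: 9 = λ·1, so λ = 9.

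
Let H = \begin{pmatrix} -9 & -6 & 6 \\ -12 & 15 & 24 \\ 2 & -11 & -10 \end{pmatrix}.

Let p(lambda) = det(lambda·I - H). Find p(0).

-18

p(0) = det(0·I − H) = det(−H) = (−1)^3·det(H).
det(H) = 18, so p(0) = -18.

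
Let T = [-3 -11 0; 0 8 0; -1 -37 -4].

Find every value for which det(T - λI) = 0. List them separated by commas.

-4, -3, 8

Compute the characteristic polynomial p(s) = det(sI - T).
Cofactor expansion gives p(s) = s^3 - s^2 - 44s - 96.
Try s = -3: p(-3) = 0, so -3 is a root.
Factor out (s + 3): p(s) = (s + 3)·(s^2 - 4s - 32).
The quadratic factors as (s + 4)·(s - 8).
Eigenvalues: -4, -3, 8.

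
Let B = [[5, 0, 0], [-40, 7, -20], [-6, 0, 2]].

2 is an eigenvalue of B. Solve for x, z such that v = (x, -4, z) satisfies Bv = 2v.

We need (B - 2I)v = 0.
B - 2I = [[3, 0, 0], [-40, 5, -20], [-6, 0, 0]].
Row 1: (3)·x + (0)·-4 + (0)·z = 0
Row 2: (-40)·x + (5)·-4 + (-20)·z = 0
Row 3: (-6)·x + (0)·-4 + (0)·z = 0
Solving gives x = 0, z = -1.
Check: B·(0, -4, -1) = (0, -8, -2) = 2·(0, -4, -1).

0, -1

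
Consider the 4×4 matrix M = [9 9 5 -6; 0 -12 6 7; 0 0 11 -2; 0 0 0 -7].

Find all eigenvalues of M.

M is upper triangular, so its eigenvalues are the diagonal entries.
Diagonal: 9, -12, 11, -7.

-12, -7, 9, 11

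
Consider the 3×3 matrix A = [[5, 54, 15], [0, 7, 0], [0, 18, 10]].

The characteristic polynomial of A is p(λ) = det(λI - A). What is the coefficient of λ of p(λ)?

p(λ) = λ^3 - 22λ^2 + 155λ - 350.
The coefficient of λ is 155.

155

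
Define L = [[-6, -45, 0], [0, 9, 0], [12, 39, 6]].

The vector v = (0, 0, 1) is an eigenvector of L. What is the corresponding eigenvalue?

Compute Lv: L·(0, 0, 1) = (0, 0, 6).
Since Lv = λv, compare component 3: 6 = λ·1, so λ = 6.

6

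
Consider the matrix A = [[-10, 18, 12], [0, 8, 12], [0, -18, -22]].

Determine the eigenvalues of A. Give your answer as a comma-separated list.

The characteristic polynomial is p(λ) = det(λI - A).
Expanding along the first row, p(λ) = λ^3 + 24λ^2 + 180λ + 400.
Since p(-4) = 0, λ = -4 is a root.
Dividing by (λ + 4) leaves λ^2 + 20λ + 100.
The quadratic factor is (λ + 10)^2.
Eigenvalues: -10, -10, -4.

-10, -10, -4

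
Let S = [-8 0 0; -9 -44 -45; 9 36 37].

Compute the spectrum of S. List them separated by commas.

Compute the characteristic polynomial p(t) = det(tI - S).
Expanding the 3×3 determinant: p(t) = t^3 + 15t^2 + 48t - 64.
Try t = -8: p(-8) = 0, so -8 is a root.
Dividing by (t + 8) leaves t^2 + 7t - 8.
The quadratic factors as (t + 8)·(t - 1).
Eigenvalues: -8, -8, 1.

-8, -8, 1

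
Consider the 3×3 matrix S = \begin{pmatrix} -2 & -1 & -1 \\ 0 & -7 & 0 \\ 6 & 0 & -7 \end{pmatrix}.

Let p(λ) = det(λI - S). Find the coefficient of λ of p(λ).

83

p(λ) = λ^3 + 16λ^2 + 83λ + 140.
The coefficient of λ is 83.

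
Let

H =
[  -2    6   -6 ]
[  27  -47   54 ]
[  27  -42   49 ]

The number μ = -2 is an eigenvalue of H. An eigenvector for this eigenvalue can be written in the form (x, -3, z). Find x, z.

1, -3

We need (H + 2I)v = 0.
H + 2I = [[0, 6, -6], [27, -45, 54], [27, -42, 51]].
Row 1: (0)·x + (6)·-3 + (-6)·z = 0
Row 2: (27)·x + (-45)·-3 + (54)·z = 0
Row 3: (27)·x + (-42)·-3 + (51)·z = 0
Solving gives x = 1, z = -3.
Check: H·(1, -3, -3) = (-2, 6, 6) = -2·(1, -3, -3).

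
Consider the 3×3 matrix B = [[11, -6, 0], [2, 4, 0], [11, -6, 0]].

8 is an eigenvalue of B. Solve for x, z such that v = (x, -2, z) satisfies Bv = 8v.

We need (B - 8I)v = 0.
B - 8I = [[3, -6, 0], [2, -4, 0], [11, -6, -8]].
Row 1: (3)·x + (-6)·-2 + (0)·z = 0
Row 2: (2)·x + (-4)·-2 + (0)·z = 0
Row 3: (11)·x + (-6)·-2 + (-8)·z = 0
Solving gives x = -4, z = -4.
Check: B·(-4, -2, -4) = (-32, -16, -32) = 8·(-4, -2, -4).

-4, -4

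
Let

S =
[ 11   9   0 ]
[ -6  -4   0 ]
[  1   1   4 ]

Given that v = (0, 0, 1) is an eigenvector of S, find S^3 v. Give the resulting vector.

(0, 0, 64)

First find the eigenvalue: Sv = (0, 0, 4) = 4·(0, 0, 1), so λ = 4.
Then S^3 v = λ^3·v = 4^3·(0, 0, 1) = 64·(0, 0, 1) = (0, 0, 64).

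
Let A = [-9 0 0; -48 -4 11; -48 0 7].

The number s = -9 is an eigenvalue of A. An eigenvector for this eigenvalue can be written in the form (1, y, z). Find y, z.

We need (A + 9I)v = 0.
A + 9I = [[0, 0, 0], [-48, 5, 11], [-48, 0, 16]].
Row 1: (0)·1 + (0)·y + (0)·z = 0
Row 2: (-48)·1 + (5)·y + (11)·z = 0
Row 3: (-48)·1 + (0)·y + (16)·z = 0
Solving gives y = 3, z = 3.
Check: A·(1, 3, 3) = (-9, -27, -27) = -9·(1, 3, 3).

3, 3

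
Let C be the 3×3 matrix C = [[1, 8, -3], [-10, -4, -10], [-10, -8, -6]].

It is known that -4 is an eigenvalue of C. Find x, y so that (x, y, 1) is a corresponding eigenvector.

We need (C + 4I)v = 0.
C + 4I = [[5, 8, -3], [-10, 0, -10], [-10, -8, -2]].
Row 1: (5)·x + (8)·y + (-3)·1 = 0
Row 2: (-10)·x + (0)·y + (-10)·1 = 0
Row 3: (-10)·x + (-8)·y + (-2)·1 = 0
Solving gives x = -1, y = 1.
Check: C·(-1, 1, 1) = (4, -4, -4) = -4·(-1, 1, 1).

-1, 1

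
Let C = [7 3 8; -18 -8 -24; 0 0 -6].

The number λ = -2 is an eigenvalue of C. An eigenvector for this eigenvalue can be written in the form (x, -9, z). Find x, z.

3, 0

We need (C + 2I)v = 0.
C + 2I = [[9, 3, 8], [-18, -6, -24], [0, 0, -4]].
Row 1: (9)·x + (3)·-9 + (8)·z = 0
Row 2: (-18)·x + (-6)·-9 + (-24)·z = 0
Row 3: (0)·x + (0)·-9 + (-4)·z = 0
Solving gives x = 3, z = 0.
Check: C·(3, -9, 0) = (-6, 18, 0) = -2·(3, -9, 0).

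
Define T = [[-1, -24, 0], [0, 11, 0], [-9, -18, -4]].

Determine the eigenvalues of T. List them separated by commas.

The characteristic polynomial is p(μ) = det(μI - T).
Cofactor expansion gives p(μ) = μ^3 - 6μ^2 - 51μ - 44.
Try μ = -4: p(-4) = 0, so -4 is a root.
Factor out (μ + 4): p(μ) = (μ + 4)·(μ^2 - 10μ - 11).
The quadratic factors as (μ + 1)·(μ - 11).
Eigenvalues: -4, -1, 11.

-4, -1, 11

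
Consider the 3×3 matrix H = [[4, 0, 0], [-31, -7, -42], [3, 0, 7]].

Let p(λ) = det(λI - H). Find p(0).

p(0) = det(0·I − H) = det(−H) = (−1)^3·det(H).
det(H) = -196, so p(0) = 196.

196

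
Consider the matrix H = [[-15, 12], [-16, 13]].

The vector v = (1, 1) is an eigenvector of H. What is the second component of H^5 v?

-243

First find the eigenvalue: Hv = (-3, -3) = -3·(1, 1), so λ = -3.
Then H^5 v = λ^5·v = (-3)^5·(1, 1) = -243·(1, 1) = (-243, -243).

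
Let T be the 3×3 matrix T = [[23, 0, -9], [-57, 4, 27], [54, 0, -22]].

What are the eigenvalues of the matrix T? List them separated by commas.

-4, 4, 5

The characteristic polynomial is p(λ) = det(λI - T).
Expanding along the first row, p(λ) = λ^3 - 5λ^2 - 16λ + 80.
Try λ = 4: p(4) = 0, so 4 is a root.
Dividing by (λ - 4) leaves λ^2 - λ - 20.
The quadratic factors as (λ + 4)·(λ - 5).
Eigenvalues: -4, 4, 5.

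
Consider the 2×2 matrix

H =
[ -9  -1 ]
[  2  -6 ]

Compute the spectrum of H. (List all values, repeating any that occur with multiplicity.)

det(H - μI) = (-9 - μ)(-6 - μ) - (-1)·(2) = μ^2 + 15μ + 56.
This factors as (μ + 8)·(μ + 7) = 0.
Eigenvalues: -8, -7.

-8, -7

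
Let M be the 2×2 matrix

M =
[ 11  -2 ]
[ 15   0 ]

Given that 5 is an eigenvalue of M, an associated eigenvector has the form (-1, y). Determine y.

-3

We need (M - 5I)v = 0.
M - 5I = [[6, -2], [15, -5]].
Row 1: (6)·-1 + (-2)·y = 0
Row 2: (15)·-1 + (-5)·y = 0
Solving gives y = -3.
Check: M·(-1, -3) = (-5, -15) = 5·(-1, -3).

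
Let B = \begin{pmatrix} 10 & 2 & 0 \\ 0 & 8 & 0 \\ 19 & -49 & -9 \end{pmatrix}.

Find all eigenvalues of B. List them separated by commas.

Set up det(μI - B) = 0.
Cofactor expansion gives p(μ) = μ^3 - 9μ^2 - 82μ + 720.
Since p(10) = 0, μ = 10 is a root.
Dividing by (μ - 10) leaves μ^2 + μ - 72.
The quadratic factors as (μ + 9)·(μ - 8).
Eigenvalues: -9, 8, 10.

-9, 8, 10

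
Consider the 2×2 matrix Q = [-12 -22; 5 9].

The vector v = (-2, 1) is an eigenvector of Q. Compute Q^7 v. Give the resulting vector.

First find the eigenvalue: Qv = (2, -1) = -1·(-2, 1), so λ = -1.
Then Q^7 v = λ^7·v = (-1)^7·(-2, 1) = -1·(-2, 1) = (2, -1).

(2, -1)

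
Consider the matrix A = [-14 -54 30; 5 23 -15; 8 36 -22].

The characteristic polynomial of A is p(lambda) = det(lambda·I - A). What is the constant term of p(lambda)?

56

p(lambda) = lambda^3 + 13·lambda^2 + 50·lambda + 56.
The constant term is 56.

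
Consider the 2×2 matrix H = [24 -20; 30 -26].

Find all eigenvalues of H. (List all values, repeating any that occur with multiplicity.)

-6, 4

det(H - sI) = (24 - s)(-26 - s) - (-20)·(30) = s^2 + 2s - 24.
This factors as (s + 6)·(s - 4) = 0.
Eigenvalues: -6, 4.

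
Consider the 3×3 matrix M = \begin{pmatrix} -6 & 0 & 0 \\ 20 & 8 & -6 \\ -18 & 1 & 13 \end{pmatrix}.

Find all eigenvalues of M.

Compute the characteristic polynomial p(t) = det(tI - M).
Expanding the 3×3 determinant: p(t) = t^3 - 15t^2 - 16t + 660.
Since p(-6) = 0, t = -6 is a root.
Dividing by (t + 6) leaves t^2 - 21t + 110.
The quadratic factors as (t - 10)·(t - 11).
Eigenvalues: -6, 10, 11.

-6, 10, 11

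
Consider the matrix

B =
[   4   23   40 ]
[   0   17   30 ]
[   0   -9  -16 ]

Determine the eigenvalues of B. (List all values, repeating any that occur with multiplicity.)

-1, 2, 4

The characteristic polynomial is p(λ) = det(λI - B).
Expanding along the first row, p(λ) = λ^3 - 5λ^2 + 2λ + 8.
Try λ = -1: p(-1) = 0, so -1 is a root.
Factor out (λ + 1): p(λ) = (λ + 1)·(λ^2 - 6λ + 8).
The quadratic factors as (λ - 2)·(λ - 4).
Eigenvalues: -1, 2, 4.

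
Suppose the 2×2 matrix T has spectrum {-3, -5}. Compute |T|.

15

det(T) is the product of the eigenvalues: (-3) · (-5) = 15.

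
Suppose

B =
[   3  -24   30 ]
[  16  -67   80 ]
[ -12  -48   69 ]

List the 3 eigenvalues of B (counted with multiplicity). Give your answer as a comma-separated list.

Set up det(μI - B) = 0.
Expanding along the first row, p(μ) = μ^3 - 5μ^2 - 33μ - 27.
Since p(-1) = 0, μ = -1 is a root.
Dividing by (μ + 1) leaves μ^2 - 6μ - 27.
The quadratic factors as (μ + 3)·(μ - 9).
Eigenvalues: -3, -1, 9.

-3, -1, 9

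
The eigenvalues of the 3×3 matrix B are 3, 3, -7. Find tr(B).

-1

trace(B) is the sum of the eigenvalues: (3) + (3) + (-7) = -1.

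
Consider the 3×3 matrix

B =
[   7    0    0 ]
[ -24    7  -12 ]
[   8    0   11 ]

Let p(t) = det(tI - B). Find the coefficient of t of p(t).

203

p(t) = t^3 - 25t^2 + 203t - 539.
The coefficient of t is 203.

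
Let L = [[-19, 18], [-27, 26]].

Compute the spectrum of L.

det(L - sI) = (-19 - s)(26 - s) - (18)·(-27) = s^2 - 7s - 8.
This factors as (s + 1)·(s - 8) = 0.
Eigenvalues: -1, 8.

-1, 8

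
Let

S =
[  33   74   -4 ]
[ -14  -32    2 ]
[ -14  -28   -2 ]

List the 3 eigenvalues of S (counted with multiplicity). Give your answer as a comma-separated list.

-4, -2, 5

Set up det(sI - S) = 0.
Cofactor expansion gives p(s) = s^3 + s^2 - 22s - 40.
Since p(5) = 0, s = 5 is a root.
Dividing by (s - 5) leaves s^2 + 6s + 8.
The quadratic factors as (s + 4)·(s + 2).
Eigenvalues: -4, -2, 5.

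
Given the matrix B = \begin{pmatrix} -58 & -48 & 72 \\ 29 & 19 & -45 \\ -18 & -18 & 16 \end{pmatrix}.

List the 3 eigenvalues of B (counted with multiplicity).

-11, -10, -2

Compute the characteristic polynomial p(lambda) = det(lambda·I - B).
Expanding the 3×3 determinant: p(lambda) = lambda^3 + 23·lambda^2 + 152·lambda + 220.
Rational-root test: lambda = -2 gives p(-2) = 0.
Dividing by (lambda + 2) leaves lambda^2 + 21·lambda + 110.
The quadratic factors as (lambda + 11)·(lambda + 10).
Eigenvalues: -11, -10, -2.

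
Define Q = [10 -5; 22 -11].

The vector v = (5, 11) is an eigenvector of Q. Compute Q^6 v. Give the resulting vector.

(5, 11)

First find the eigenvalue: Qv = (-5, -11) = -1·(5, 11), so λ = -1.
Then Q^6 v = λ^6·v = (-1)^6·(5, 11) = 1·(5, 11) = (5, 11).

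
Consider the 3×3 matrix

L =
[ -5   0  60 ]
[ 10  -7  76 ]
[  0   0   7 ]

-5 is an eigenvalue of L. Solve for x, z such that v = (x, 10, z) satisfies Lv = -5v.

We need (L + 5I)v = 0.
L + 5I = [[0, 0, 60], [10, -2, 76], [0, 0, 12]].
Row 1: (0)·x + (0)·10 + (60)·z = 0
Row 2: (10)·x + (-2)·10 + (76)·z = 0
Row 3: (0)·x + (0)·10 + (12)·z = 0
Solving gives x = 2, z = 0.
Check: L·(2, 10, 0) = (-10, -50, 0) = -5·(2, 10, 0).

2, 0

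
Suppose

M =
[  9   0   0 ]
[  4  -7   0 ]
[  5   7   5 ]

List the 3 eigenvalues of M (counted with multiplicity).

M is lower triangular, so its eigenvalues are the diagonal entries.
Diagonal: 9, -7, 5.

-7, 5, 9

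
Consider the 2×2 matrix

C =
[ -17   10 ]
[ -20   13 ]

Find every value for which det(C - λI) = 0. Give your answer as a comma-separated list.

det(C - sI) = (-17 - s)(13 - s) - (10)·(-20) = s^2 + 4s - 21.
This factors as (s + 7)·(s - 3) = 0.
Eigenvalues: -7, 3.

-7, 3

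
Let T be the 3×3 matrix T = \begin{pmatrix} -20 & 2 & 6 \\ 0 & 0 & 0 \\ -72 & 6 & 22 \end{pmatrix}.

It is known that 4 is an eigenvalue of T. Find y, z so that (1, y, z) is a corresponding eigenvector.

0, 4

We need (T - 4I)v = 0.
T - 4I = [[-24, 2, 6], [0, -4, 0], [-72, 6, 18]].
Row 1: (-24)·1 + (2)·y + (6)·z = 0
Row 2: (0)·1 + (-4)·y + (0)·z = 0
Row 3: (-72)·1 + (6)·y + (18)·z = 0
Solving gives y = 0, z = 4.
Check: T·(1, 0, 4) = (4, 0, 16) = 4·(1, 0, 4).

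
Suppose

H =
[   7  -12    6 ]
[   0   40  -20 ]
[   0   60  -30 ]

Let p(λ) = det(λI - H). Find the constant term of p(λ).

0

p(λ) = λ^3 - 17λ^2 + 70λ.
The constant term is 0.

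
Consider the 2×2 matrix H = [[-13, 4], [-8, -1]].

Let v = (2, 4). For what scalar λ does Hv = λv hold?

Compute Hv: H·(2, 4) = (-10, -20).
Since Hv = λv, compare component 1: -10 = λ·2, so λ = -5.

-5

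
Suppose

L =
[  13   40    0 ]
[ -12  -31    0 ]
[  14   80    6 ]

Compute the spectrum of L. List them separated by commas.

The characteristic polynomial is p(s) = det(sI - L).
Expanding along the first row, p(s) = s^3 + 12s^2 - 31s - 462.
Since p(6) = 0, s = 6 is a root.
Factor out (s - 6): p(s) = (s - 6)·(s^2 + 18s + 77).
The quadratic factors as (s + 11)·(s + 7).
Eigenvalues: -11, -7, 6.

-11, -7, 6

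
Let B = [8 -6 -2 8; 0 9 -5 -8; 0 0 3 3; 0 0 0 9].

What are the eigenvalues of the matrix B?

3, 8, 9, 9

B is upper triangular, so its eigenvalues are the diagonal entries.
Diagonal: 8, 9, 3, 9.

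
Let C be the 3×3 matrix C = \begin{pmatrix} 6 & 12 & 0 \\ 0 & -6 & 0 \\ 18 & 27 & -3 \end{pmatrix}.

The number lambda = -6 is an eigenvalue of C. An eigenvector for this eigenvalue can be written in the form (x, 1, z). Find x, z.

We need (C + 6I)v = 0.
C + 6I = [[12, 12, 0], [0, 0, 0], [18, 27, 3]].
Row 1: (12)·x + (12)·1 + (0)·z = 0
Row 2: (0)·x + (0)·1 + (0)·z = 0
Row 3: (18)·x + (27)·1 + (3)·z = 0
Solving gives x = -1, z = -3.
Check: C·(-1, 1, -3) = (6, -6, 18) = -6·(-1, 1, -3).

-1, -3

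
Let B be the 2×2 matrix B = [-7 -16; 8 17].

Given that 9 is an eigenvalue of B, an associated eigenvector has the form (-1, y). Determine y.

1

We need (B - 9I)v = 0.
B - 9I = [[-16, -16], [8, 8]].
Row 1: (-16)·-1 + (-16)·y = 0
Row 2: (8)·-1 + (8)·y = 0
Solving gives y = 1.
Check: B·(-1, 1) = (-9, 9) = 9·(-1, 1).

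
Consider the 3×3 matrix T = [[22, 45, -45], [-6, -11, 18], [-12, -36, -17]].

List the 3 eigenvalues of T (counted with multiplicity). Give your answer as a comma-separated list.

Compute the characteristic polynomial p(t) = det(tI - T).
Expanding the 3×3 determinant: p(t) = t^3 + 6t^2 - 51t - 280.
Since p(-5) = 0, t = -5 is a root.
Factor out (t + 5): p(t) = (t + 5)·(t^2 + t - 56).
The quadratic factors as (t + 8)·(t - 7).
Eigenvalues: -8, -5, 7.

-8, -5, 7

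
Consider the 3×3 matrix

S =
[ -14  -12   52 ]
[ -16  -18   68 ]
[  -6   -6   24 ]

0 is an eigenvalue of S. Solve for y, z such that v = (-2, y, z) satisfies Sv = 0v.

-2, -1

We need (S)v = 0.
S = [[-14, -12, 52], [-16, -18, 68], [-6, -6, 24]].
Row 1: (-14)·-2 + (-12)·y + (52)·z = 0
Row 2: (-16)·-2 + (-18)·y + (68)·z = 0
Row 3: (-6)·-2 + (-6)·y + (24)·z = 0
Solving gives y = -2, z = -1.
Check: S·(-2, -2, -1) = (0, 0, 0) = 0·(-2, -2, -1).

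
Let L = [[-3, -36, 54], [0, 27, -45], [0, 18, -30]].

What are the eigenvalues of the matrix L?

-3, -3, 0

The characteristic polynomial is p(λ) = det(λI - L).
Expanding the 3×3 determinant: p(λ) = λ^3 + 6λ^2 + 9λ.
Since p(-3) = 0, λ = -3 is a root.
Dividing by (λ + 3) leaves λ^2 + 3λ.
The quadratic factors as (λ + 3)·λ.
Eigenvalues: -3, -3, 0.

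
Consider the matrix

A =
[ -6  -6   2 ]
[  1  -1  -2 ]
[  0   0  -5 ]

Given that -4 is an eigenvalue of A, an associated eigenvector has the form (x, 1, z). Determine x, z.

-3, 0

We need (A + 4I)v = 0.
A + 4I = [[-2, -6, 2], [1, 3, -2], [0, 0, -1]].
Row 1: (-2)·x + (-6)·1 + (2)·z = 0
Row 2: (1)·x + (3)·1 + (-2)·z = 0
Row 3: (0)·x + (0)·1 + (-1)·z = 0
Solving gives x = -3, z = 0.
Check: A·(-3, 1, 0) = (12, -4, 0) = -4·(-3, 1, 0).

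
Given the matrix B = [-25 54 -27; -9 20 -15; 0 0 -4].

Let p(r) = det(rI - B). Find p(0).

-56

p(0) = det(0·I − B) = det(−B) = (−1)^3·det(B).
det(B) = 56, so p(0) = -56.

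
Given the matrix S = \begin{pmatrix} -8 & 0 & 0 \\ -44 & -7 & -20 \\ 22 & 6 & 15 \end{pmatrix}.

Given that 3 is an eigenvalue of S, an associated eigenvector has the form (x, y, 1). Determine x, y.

0, -2

We need (S - 3I)v = 0.
S - 3I = [[-11, 0, 0], [-44, -10, -20], [22, 6, 12]].
Row 1: (-11)·x + (0)·y + (0)·1 = 0
Row 2: (-44)·x + (-10)·y + (-20)·1 = 0
Row 3: (22)·x + (6)·y + (12)·1 = 0
Solving gives x = 0, y = -2.
Check: S·(0, -2, 1) = (0, -6, 3) = 3·(0, -2, 1).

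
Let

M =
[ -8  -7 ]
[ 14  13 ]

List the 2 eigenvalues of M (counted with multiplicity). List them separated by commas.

-1, 6

det(M - rI) = (-8 - r)(13 - r) - (-7)·(14) = r^2 - 5r - 6.
This factors as (r + 1)·(r - 6) = 0.
Eigenvalues: -1, 6.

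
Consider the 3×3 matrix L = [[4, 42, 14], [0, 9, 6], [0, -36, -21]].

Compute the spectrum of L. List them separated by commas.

The characteristic polynomial is p(s) = det(sI - L).
Cofactor expansion gives p(s) = s^3 + 8s^2 - 21s - 108.
Since p(4) = 0, s = 4 is a root.
Dividing by (s - 4) leaves s^2 + 12s + 27.
The quadratic factors as (s + 9)·(s + 3).
Eigenvalues: -9, -3, 4.

-9, -3, 4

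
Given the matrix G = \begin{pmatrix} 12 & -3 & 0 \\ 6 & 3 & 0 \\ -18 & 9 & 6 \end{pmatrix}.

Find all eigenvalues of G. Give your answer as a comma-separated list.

6, 6, 9

The characteristic polynomial is p(lambda) = det(lambda·I - G).
Expanding along the first row, p(lambda) = lambda^3 - 21·lambda^2 + 144·lambda - 324.
Since p(9) = 0, lambda = 9 is a root.
Dividing by (lambda - 9) leaves lambda^2 - 12·lambda + 36.
The quadratic factor is (lambda - 6)^2.
Eigenvalues: 6, 6, 9.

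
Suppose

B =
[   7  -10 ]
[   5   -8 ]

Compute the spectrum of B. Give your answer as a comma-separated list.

det(B - sI) = (7 - s)(-8 - s) - (-10)·(5) = s^2 + s - 6.
This factors as (s + 3)·(s - 2) = 0.
Eigenvalues: -3, 2.

-3, 2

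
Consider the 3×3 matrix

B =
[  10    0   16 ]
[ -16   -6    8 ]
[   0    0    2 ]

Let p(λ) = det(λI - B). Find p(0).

120

p(0) = det(0·I − B) = det(−B) = (−1)^3·det(B).
det(B) = -120, so p(0) = 120.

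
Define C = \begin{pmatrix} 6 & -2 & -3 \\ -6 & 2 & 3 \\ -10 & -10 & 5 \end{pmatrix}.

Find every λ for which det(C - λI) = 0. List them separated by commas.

0, 5, 8

Compute the characteristic polynomial p(λ) = det(λI - C).
Cofactor expansion gives p(λ) = λ^3 - 13λ^2 + 40λ.
Try λ = 0: p(0) = 0, so 0 is a root.
Factor out λ: p(λ) = λ·(λ^2 - 13λ + 40).
The quadratic factors as (λ - 5)·(λ - 8).
Eigenvalues: 0, 5, 8.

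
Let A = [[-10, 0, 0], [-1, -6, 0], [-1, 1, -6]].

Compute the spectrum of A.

-10, -6, -6

A is lower triangular, so its eigenvalues are the diagonal entries.
Diagonal: -10, -6, -6.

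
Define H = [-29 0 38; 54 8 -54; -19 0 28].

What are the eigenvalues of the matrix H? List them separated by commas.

-10, 8, 9

The characteristic polynomial is p(t) = det(tI - H).
Expanding the 3×3 determinant: p(t) = t^3 - 7t^2 - 98t + 720.
Rational-root test: t = 8 gives p(8) = 0.
Dividing by (t - 8) leaves t^2 + t - 90.
The quadratic factors as (t + 10)·(t - 9).
Eigenvalues: -10, 8, 9.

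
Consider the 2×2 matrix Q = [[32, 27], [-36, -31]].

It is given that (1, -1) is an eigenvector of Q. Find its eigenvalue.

5

Compute Qv: Q·(1, -1) = (5, -5).
Since Qv = λv, compare component 1: 5 = λ·1, so λ = 5.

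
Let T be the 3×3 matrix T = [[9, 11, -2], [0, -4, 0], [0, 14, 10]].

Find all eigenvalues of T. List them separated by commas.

The characteristic polynomial is p(r) = det(rI - T).
Expanding along the first row, p(r) = r^3 - 15r^2 + 14r + 360.
Try r = -4: p(-4) = 0, so -4 is a root.
Factor out (r + 4): p(r) = (r + 4)·(r^2 - 19r + 90).
The quadratic factors as (r - 9)·(r - 10).
Eigenvalues: -4, 9, 10.

-4, 9, 10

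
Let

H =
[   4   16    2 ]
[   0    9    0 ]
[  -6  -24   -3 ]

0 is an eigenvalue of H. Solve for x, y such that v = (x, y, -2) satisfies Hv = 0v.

We need (H)v = 0.
H = [[4, 16, 2], [0, 9, 0], [-6, -24, -3]].
Row 1: (4)·x + (16)·y + (2)·-2 = 0
Row 2: (0)·x + (9)·y + (0)·-2 = 0
Row 3: (-6)·x + (-24)·y + (-3)·-2 = 0
Solving gives x = 1, y = 0.
Check: H·(1, 0, -2) = (0, 0, 0) = 0·(1, 0, -2).

1, 0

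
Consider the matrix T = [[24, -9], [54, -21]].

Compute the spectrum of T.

-3, 6

det(T - tI) = (24 - t)(-21 - t) - (-9)·(54) = t^2 - 3t - 18.
This factors as (t + 3)·(t - 6) = 0.
Eigenvalues: -3, 6.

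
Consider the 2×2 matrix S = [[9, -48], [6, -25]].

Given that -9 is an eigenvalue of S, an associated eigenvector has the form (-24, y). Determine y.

We need (S + 9I)v = 0.
S + 9I = [[18, -48], [6, -16]].
Row 1: (18)·-24 + (-48)·y = 0
Row 2: (6)·-24 + (-16)·y = 0
Solving gives y = -9.
Check: S·(-24, -9) = (216, 81) = -9·(-24, -9).

-9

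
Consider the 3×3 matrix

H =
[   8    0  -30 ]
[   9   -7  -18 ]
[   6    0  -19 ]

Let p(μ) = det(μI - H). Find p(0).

p(0) = det(0·I − H) = det(−H) = (−1)^3·det(H).
det(H) = -196, so p(0) = 196.

196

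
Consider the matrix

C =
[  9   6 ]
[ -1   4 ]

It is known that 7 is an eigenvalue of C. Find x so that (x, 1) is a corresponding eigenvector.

-3

We need (C - 7I)v = 0.
C - 7I = [[2, 6], [-1, -3]].
Row 1: (2)·x + (6)·1 = 0
Row 2: (-1)·x + (-3)·1 = 0
Solving gives x = -3.
Check: C·(-3, 1) = (-21, 7) = 7·(-3, 1).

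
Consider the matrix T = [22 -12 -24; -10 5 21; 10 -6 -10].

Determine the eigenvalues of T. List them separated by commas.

Compute the characteristic polynomial p(lambda) = det(lambda·I - T).
Cofactor expansion gives p(lambda) = lambda^3 - 17·lambda^2 + 86·lambda - 112.
Rational-root test: lambda = 7 gives p(7) = 0.
Dividing by (lambda - 7) leaves lambda^2 - 10·lambda + 16.
The quadratic factors as (lambda - 2)·(lambda - 8).
Eigenvalues: 2, 7, 8.

2, 7, 8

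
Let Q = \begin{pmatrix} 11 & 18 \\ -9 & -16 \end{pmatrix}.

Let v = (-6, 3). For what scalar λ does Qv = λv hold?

2

Compute Qv: Q·(-6, 3) = (-12, 6).
Since Qv = λv, compare component 1: -12 = λ·-6, so λ = 2.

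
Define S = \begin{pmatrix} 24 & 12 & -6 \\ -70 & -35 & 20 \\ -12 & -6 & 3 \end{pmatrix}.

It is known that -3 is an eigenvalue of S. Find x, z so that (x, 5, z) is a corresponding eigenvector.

We need (S + 3I)v = 0.
S + 3I = [[27, 12, -6], [-70, -32, 20], [-12, -6, 6]].
Row 1: (27)·x + (12)·5 + (-6)·z = 0
Row 2: (-70)·x + (-32)·5 + (20)·z = 0
Row 3: (-12)·x + (-6)·5 + (6)·z = 0
Solving gives x = -2, z = 1.
Check: S·(-2, 5, 1) = (6, -15, -3) = -3·(-2, 5, 1).

-2, 1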